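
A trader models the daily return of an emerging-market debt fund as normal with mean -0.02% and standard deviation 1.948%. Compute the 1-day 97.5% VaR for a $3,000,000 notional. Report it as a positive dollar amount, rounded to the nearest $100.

$115,100

At 97.5% one-sided, z = 1.960.
VaR = −μ + z·σ = −(-0.02%) + 1.960 × 1.948% = 3.838%.
On $3,000,000: 0.03838 × $3,000,000 = $115,140.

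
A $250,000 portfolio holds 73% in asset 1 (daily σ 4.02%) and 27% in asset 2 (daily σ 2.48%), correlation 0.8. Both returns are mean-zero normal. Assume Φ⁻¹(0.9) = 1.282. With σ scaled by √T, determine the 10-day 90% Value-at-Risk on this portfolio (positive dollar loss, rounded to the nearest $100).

$35,400

σ_p = √(0.73²·4.02² + 0.27²·2.48² + 2·0.8·0.73·0.27·4.02·2.48) = 3.493%.
σ_{10d} = 3.493% × √10 = 11.046%.
VaR = 1.282 × 11.046% = 14.161%; on $250,000 that is $35,402.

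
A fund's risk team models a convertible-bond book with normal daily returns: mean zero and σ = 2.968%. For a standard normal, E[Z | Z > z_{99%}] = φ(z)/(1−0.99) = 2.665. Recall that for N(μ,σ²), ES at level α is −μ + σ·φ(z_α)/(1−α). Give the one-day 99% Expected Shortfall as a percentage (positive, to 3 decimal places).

7.910%

ES = 2.968% × 2.665 = 7.910%.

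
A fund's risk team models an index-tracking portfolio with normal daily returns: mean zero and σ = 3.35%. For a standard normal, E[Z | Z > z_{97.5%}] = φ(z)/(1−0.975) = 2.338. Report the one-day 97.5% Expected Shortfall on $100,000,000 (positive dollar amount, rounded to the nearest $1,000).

ES = 3.35% × 2.338 = 7.832%.
On $100,000,000: 0.07832 × $100,000,000 = $7,832,000.

$7,832,000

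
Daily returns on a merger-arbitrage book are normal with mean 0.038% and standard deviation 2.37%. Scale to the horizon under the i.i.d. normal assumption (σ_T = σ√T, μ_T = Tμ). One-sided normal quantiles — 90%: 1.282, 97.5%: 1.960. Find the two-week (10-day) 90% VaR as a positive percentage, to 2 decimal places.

9.23%

σ_{10d} = 2.37% × √10 = 7.495%; μ_{10d} = 10 × 0.038% = 0.380%.
VaR = −(0.380%) + 1.282 × 7.495% = 9.229%.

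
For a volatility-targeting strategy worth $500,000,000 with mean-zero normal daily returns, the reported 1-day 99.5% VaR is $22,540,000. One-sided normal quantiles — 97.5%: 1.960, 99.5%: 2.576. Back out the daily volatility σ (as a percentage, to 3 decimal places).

VaR as a fraction: $22,540,000 / $500,000,000 = 4.508%.
σ = VaR / z = 4.508% / 2.576 = 1.750%.

1.750%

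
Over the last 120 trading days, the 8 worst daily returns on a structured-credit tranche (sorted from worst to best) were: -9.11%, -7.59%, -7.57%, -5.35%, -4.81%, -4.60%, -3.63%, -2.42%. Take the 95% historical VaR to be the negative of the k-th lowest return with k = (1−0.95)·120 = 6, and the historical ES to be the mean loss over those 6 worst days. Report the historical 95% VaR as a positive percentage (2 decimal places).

k = 6; the 6th lowest return is -4.60%, so VaR = 4.60%.

4.60%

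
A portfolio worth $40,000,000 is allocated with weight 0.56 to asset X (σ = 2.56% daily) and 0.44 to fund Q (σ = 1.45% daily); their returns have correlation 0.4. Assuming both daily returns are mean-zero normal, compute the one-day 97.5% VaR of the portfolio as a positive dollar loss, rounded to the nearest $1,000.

$1,401,000

σ_p² = 0.56²·2.56² + 0.44²·1.45² + 2·0.4·0.56·0.44·2.56·1.45 = 3.1940 (%²).
σ_p = √3.1940 = 1.787%.
At 97.5%, z = 1.960.
VaR = 1.960 × 1.787% = 3.503%; on $40,000,000 that is $1,401,200.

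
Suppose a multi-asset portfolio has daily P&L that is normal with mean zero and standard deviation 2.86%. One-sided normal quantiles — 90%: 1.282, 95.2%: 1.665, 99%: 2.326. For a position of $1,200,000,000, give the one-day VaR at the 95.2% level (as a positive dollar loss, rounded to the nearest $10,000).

$57,140,000

VaR = z·σ = 1.665 × 2.86% = 4.762%.
On $1,200,000,000: 0.04762 × $1,200,000,000 = $57,144,000.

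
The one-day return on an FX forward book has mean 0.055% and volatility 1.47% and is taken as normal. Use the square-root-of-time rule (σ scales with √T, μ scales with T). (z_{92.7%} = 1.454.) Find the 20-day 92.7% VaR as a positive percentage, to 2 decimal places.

σ_{20d} = 1.47% × √20 = 6.574%; μ_{20d} = 20 × 0.055% = 1.100%.
VaR = −(1.100%) + 1.454 × 6.574% = 8.459%.

8.46%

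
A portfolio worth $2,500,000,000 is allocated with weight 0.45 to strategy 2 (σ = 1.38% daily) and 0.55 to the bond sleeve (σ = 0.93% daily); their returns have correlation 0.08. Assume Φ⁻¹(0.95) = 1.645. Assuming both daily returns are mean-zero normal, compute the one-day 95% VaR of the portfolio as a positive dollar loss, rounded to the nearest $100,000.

σ_p² = 0.45²·1.38² + 0.55²·0.93² + 2·0.08·0.45·0.55·1.38·0.93 = 0.6981 (%²).
σ_p = √0.6981 = 0.836%.
VaR = 1.645 × 0.836% = 1.375%; on $2,500,000,000 that is $34,375,000.

$34,400,000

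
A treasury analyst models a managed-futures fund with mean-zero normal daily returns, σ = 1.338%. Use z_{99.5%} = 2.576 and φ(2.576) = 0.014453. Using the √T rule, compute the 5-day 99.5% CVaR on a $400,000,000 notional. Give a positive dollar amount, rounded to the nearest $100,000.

σ_{5d} = 1.338% × √5 = 2.992%.
ES multiplier = φ(z)/(1−α) = 0.014453/0.005 = 2.891.
ES = 2.992% × 2.891 = 8.650%; on $400,000,000: $34,600,000.

$34,600,000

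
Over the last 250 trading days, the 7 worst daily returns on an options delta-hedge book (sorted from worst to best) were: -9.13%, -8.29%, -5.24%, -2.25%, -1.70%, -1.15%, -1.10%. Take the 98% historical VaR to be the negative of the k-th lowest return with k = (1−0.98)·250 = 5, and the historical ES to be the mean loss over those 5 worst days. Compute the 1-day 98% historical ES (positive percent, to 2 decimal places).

5.32%

The 5 worst returns sum to -26.61%.
ES = −(-26.61%) / 5 = 5.322% ≈ 5.32%.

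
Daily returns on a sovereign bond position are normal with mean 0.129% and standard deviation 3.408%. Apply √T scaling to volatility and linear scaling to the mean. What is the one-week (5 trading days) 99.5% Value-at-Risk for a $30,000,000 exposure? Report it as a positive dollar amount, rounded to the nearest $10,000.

$5,700,000

At 99.5%, z = 2.576.
σ_{5d} = 3.408% × √5 = 7.621%; μ_{5d} = 5 × 0.129% = 0.645%.
VaR = −(0.645%) + 2.576 × 7.621% = 18.987%.
On $30,000,000: 0.18987 × $30,000,000 = $5,696,100.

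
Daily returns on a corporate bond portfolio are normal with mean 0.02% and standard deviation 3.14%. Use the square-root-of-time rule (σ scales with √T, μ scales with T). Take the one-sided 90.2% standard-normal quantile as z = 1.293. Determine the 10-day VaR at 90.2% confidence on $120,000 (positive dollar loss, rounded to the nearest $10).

$15,170

σ_{10d} = 3.14% × √10 = 9.930%; μ_{10d} = 10 × 0.02% = 0.200%.
VaR = −(0.200%) + 1.293 × 9.930% = 12.639%.
On $120,000: 0.12639 × $120,000 = $15,167.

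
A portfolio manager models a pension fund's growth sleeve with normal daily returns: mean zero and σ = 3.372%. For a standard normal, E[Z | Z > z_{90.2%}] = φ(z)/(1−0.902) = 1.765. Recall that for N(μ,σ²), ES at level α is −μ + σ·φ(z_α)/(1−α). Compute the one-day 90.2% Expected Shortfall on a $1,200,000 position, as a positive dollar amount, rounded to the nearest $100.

$71,400

ES = 3.372% × 1.765 = 5.952%.
On $1,200,000: 0.05952 × $1,200,000 = $71,424.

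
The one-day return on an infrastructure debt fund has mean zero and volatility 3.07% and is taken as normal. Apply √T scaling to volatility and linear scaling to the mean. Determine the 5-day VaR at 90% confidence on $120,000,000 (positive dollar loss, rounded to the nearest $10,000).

At 90%, z = 1.282.
σ_{5d} = 3.07% × √5 = 6.865%.
VaR = 1.282 × 6.865% = 8.801%.
On $120,000,000: 0.08801 × $120,000,000 = $10,561,200.

$10,560,000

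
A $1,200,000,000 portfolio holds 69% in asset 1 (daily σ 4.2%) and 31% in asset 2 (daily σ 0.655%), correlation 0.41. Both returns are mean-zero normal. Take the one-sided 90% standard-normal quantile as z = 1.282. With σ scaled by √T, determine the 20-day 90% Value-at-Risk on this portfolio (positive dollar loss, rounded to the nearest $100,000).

$205,500,000

σ_p = √(0.69²·4.2² + 0.31²·0.655² + 2·0.41·0.69·0.31·4.2·0.655) = 2.987%.
σ_{20d} = 2.987% × √20 = 13.358%.
VaR = 1.282 × 13.358% = 17.125%; on $1,200,000,000 that is $205,500,000.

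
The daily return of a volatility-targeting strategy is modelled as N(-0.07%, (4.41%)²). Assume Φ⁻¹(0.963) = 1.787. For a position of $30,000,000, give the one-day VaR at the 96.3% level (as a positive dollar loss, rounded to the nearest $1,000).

$2,385,000

VaR = −μ + z·σ = −(-0.07%) + 1.787 × 4.41% = 7.951%.
On $30,000,000: 0.07951 × $30,000,000 = $2,385,300.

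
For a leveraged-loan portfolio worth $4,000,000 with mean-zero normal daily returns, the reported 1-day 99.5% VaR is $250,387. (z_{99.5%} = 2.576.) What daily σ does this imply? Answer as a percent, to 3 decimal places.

2.430%

VaR as a fraction: $250,387 / $4,000,000 = 6.260%.
σ = VaR / z = 6.260% / 2.576 = 2.430%.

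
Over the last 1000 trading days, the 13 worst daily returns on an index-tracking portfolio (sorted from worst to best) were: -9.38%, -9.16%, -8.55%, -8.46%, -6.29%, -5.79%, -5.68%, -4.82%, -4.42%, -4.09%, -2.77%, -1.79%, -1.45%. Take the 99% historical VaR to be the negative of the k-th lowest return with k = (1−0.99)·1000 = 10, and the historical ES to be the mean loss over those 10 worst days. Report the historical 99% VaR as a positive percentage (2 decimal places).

k = 10; the 10th lowest return is -4.09%, so VaR = 4.09%.

4.09%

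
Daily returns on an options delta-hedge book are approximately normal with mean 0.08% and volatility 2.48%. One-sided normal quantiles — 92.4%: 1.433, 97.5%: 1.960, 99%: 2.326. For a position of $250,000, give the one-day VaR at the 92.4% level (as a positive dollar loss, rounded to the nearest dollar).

$8,685

VaR = −μ + z·σ = −(0.08%) + 1.433 × 2.48% = 3.474%.
On $250,000: 0.03474 × $250,000 = $8,685.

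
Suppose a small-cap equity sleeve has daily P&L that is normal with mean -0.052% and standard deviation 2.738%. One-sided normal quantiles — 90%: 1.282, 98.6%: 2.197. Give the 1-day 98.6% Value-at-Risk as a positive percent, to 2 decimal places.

VaR = −μ + z·σ = −(-0.052%) + 2.197 × 2.738% = 6.067%.

6.07%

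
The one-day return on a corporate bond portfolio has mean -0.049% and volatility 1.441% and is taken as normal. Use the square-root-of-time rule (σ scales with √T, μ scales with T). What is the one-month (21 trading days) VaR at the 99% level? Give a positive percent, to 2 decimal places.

At 99%, z = 2.326.
σ_{21d} = 1.441% × √21 = 6.603%; μ_{21d} = 21 × -0.049% = -1.029%.
VaR = −(-1.029%) + 2.326 × 6.603% = 16.388%.

16.39%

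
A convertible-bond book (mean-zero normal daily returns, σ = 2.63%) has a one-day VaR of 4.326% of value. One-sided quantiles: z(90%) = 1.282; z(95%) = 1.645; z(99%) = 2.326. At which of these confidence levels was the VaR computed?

Implied z = VaR/σ = 4.326 / 2.63 = 1.645.
This matches z(95%) = 1.645.

95%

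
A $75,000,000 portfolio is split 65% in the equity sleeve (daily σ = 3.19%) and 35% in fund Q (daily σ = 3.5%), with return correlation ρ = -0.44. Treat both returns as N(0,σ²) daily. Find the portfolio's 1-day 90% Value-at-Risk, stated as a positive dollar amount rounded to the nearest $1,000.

σ_p² = 0.65²·3.19² + 0.35²·3.5² + 2·-0.44·0.65·0.35·3.19·3.5 = 3.5648 (%²).
σ_p = √3.5648 = 1.888%.
At 90%, z = 1.282.
VaR = 1.282 × 1.888% = 2.420%; on $75,000,000 that is $1,815,000.

$1,815,000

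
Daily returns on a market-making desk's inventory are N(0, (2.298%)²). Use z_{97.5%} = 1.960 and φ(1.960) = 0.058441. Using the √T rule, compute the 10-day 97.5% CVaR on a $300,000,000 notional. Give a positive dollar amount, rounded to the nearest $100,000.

σ_{10d} = 2.298% × √10 = 7.267%.
ES multiplier = φ(z)/(1−α) = 0.058441/0.025 = 2.338.
ES = 7.267% × 2.338 = 16.990%; on $300,000,000: $50,970,000.

$51,000,000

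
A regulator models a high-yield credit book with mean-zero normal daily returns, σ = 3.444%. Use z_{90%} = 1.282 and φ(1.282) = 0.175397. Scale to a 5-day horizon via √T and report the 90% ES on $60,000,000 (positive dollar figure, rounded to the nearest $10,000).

$8,100,000

σ_{5d} = 3.444% × √5 = 7.701%.
ES multiplier = φ(z)/(1−α) = 0.175397/0.1 = 1.754.
ES = 7.701% × 1.754 = 13.508%; on $60,000,000: $8,104,800.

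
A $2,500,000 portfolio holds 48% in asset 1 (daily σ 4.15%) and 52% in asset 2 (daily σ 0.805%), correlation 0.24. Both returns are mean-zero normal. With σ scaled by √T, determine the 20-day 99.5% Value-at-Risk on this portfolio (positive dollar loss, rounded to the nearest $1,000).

σ_p = √(0.48²·4.15² + 0.52²·0.805² + 2·0.24·0.48·0.52·4.15·0.805) = 2.132%.
σ_{20d} = 2.132% × √20 = 9.535%.
z(99.5%) = 2.576.
VaR = 2.576 × 9.535% = 24.562%; on $2,500,000 that is $614,050.

$614,000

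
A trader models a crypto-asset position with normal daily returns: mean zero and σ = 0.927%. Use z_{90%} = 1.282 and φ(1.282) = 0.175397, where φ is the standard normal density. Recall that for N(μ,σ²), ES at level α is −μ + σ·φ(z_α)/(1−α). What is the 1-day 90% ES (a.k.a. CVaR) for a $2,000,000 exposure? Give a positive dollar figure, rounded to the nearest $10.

Tail multiplier: φ(z)/(1−α) = 0.175397 / 0.1 = 1.754.
ES = 0.927% × 1.754 = 1.626%.
On $2,000,000: 0.01626 × $2,000,000 = $32,520.

$32,520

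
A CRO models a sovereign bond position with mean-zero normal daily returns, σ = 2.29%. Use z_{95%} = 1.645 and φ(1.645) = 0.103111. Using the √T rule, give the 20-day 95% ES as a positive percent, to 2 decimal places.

21.12%

σ_{20d} = 2.29% × √20 = 10.241%.
ES multiplier = φ(z)/(1−α) = 0.103111/0.05 = 2.062.
ES = 10.241% × 2.062 = 21.117%.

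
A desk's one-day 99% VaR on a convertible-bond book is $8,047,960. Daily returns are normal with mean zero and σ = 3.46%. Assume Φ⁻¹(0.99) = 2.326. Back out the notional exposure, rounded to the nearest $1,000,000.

$100,000,000

VaR as a fraction of value: z·σ = 2.326 × 3.46% = 8.04796%.
Position = $8,047,960 / 0.0804796 = $100,000,000.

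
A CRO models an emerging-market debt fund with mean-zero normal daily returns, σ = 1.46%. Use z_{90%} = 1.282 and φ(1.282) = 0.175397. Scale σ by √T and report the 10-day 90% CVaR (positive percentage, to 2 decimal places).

σ_{10d} = 1.46% × √10 = 4.617%.
ES multiplier = φ(z)/(1−α) = 0.175397/0.1 = 1.754.
ES = 4.617% × 1.754 = 8.098%.

8.10%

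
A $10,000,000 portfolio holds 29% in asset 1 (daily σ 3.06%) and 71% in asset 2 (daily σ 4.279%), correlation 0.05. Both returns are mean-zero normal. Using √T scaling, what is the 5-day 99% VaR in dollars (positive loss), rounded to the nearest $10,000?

σ_p = √(0.29²·3.06² + 0.71²·4.279² + 2·0.05·0.29·0.71·3.06·4.279) = 3.207%.
σ_{5d} = 3.207% × √5 = 7.171%.
z(99%) = 2.326.
VaR = 2.326 × 7.171% = 16.680%; on $10,000,000 that is $1,668,000.

$1,670,000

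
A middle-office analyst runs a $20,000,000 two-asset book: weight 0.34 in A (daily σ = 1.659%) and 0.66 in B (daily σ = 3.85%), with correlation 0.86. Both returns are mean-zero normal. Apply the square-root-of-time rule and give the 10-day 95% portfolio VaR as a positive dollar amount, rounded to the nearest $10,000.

$3,160,000

σ_p = √(0.34²·1.659² + 0.66²·3.85² + 2·0.86·0.34·0.66·1.659·3.85) = 3.040%.
σ_{10d} = 3.040% × √10 = 9.613%.
z(95%) = 1.645.
VaR = 1.645 × 9.613% = 15.813%; on $20,000,000 that is $3,162,600.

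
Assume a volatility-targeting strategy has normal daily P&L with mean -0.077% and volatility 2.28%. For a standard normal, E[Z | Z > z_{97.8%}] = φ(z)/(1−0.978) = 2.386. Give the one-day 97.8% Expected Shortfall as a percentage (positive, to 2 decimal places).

5.52%

ES = −(-0.077%) + 2.28% × 2.386 = 5.517%.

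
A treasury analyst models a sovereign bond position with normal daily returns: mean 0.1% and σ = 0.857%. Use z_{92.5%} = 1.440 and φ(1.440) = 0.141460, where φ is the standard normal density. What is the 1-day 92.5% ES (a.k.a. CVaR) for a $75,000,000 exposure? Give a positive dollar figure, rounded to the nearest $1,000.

Tail multiplier: φ(z)/(1−α) = 0.141460 / 0.075 = 1.886.
ES = −(0.1%) + 0.857% × 1.886 = 1.516%.
On $75,000,000: 0.01516 × $75,000,000 = $1,137,000.

$1,137,000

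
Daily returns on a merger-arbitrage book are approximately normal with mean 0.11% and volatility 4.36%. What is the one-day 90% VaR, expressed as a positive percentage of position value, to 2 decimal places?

At 90% one-sided, z = 1.282.
VaR = −μ + z·σ = −(0.11%) + 1.282 × 4.36% = 5.480%.

5.48%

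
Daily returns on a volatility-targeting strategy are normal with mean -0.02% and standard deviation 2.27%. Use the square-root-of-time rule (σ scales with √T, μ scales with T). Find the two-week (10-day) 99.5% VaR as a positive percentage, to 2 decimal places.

At 99.5%, z = 2.576.
σ_{10d} = 2.27% × √10 = 7.178%; μ_{10d} = 10 × -0.02% = -0.200%.
VaR = −(-0.200%) + 2.576 × 7.178% = 18.691%.

18.69%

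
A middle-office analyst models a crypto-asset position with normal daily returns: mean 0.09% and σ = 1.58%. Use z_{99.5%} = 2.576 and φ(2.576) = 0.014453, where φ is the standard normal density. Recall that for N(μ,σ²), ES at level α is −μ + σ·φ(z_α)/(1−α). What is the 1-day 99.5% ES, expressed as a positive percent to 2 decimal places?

Tail multiplier: φ(z)/(1−α) = 0.014453 / 0.005 = 2.891.
ES = −(0.09%) + 1.58% × 2.891 = 4.478%.

4.48%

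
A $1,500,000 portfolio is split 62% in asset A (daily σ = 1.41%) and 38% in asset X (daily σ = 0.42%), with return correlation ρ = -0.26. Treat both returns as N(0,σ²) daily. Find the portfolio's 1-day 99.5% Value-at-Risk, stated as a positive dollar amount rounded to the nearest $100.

σ_p² = 0.62²·1.41² + 0.38²·0.42² + 2·-0.26·0.62·0.38·1.41·0.42 = 0.7171 (%²).
σ_p = √0.7171 = 0.847%.
At 99.5%, z = 2.576.
VaR = 2.576 × 0.847% = 2.182%; on $1,500,000 that is $32,730.

$32,700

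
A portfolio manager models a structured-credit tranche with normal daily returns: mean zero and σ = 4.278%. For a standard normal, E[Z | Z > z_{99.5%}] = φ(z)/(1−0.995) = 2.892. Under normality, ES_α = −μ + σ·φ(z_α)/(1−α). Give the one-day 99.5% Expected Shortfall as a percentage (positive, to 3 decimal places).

12.372%

ES = 4.278% × 2.892 = 12.372%.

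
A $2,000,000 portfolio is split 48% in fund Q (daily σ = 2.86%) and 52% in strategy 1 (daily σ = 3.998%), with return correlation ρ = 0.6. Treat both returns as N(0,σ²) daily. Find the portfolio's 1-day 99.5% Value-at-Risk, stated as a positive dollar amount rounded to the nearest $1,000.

$160,000

σ_p² = 0.48²·2.86² + 0.52²·3.998² + 2·0.6·0.48·0.52·2.86·3.998 = 9.6315 (%²).
σ_p = √9.6315 = 3.103%.
At 99.5%, z = 2.576.
VaR = 2.576 × 3.103% = 7.993%; on $2,000,000 that is $159,860.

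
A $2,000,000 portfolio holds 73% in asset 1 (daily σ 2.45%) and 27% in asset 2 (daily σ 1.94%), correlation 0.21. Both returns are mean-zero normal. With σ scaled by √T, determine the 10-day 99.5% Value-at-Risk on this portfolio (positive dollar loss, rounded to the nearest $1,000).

$320,000

σ_p = √(0.73²·2.45² + 0.27²·1.94² + 2·0.21·0.73·0.27·2.45·1.94) = 1.966%.
σ_{10d} = 1.966% × √10 = 6.217%.
z(99.5%) = 2.576.
VaR = 2.576 × 6.217% = 16.015%; on $2,000,000 that is $320,300.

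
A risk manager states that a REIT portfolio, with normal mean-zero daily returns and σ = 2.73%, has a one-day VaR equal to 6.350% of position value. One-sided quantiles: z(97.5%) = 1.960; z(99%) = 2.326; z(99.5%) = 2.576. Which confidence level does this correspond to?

99%

Implied z = VaR/σ = 6.350 / 2.73 = 2.326.
This matches z(99%) = 2.326.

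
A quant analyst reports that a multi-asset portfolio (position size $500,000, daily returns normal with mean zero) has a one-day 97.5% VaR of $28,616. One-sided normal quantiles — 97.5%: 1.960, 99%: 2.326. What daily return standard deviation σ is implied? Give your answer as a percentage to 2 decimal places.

2.92%

VaR as a fraction: $28,616 / $500,000 = 5.723%.
σ = VaR / z = 5.723% / 1.960 = 2.920%.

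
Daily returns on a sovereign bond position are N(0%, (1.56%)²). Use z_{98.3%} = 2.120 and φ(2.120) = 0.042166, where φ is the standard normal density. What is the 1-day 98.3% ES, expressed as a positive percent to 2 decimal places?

3.87%

Tail multiplier: φ(z)/(1−α) = 0.042166 / 0.017 = 2.480.
ES = 1.56% × 2.480 = 3.869%.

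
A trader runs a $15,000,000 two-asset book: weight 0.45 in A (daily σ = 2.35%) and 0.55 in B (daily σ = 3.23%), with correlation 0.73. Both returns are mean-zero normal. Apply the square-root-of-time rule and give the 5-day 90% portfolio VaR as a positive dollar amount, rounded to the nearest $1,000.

$1,139,000

σ_p = √(0.45²·2.35² + 0.55²·3.23² + 2·0.73·0.45·0.55·2.35·3.23) = 2.649%.
σ_{5d} = 2.649% × √5 = 5.923%.
z(90%) = 1.282.
VaR = 1.282 × 5.923% = 7.593%; on $15,000,000 that is $1,138,950.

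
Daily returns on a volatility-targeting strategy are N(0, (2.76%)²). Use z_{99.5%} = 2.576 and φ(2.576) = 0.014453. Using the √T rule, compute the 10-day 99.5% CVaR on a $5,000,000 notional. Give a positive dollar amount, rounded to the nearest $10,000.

$1,260,000

σ_{10d} = 2.76% × √10 = 8.728%.
ES multiplier = φ(z)/(1−α) = 0.014453/0.005 = 2.891.
ES = 8.728% × 2.891 = 25.233%; on $5,000,000: $1,261,650.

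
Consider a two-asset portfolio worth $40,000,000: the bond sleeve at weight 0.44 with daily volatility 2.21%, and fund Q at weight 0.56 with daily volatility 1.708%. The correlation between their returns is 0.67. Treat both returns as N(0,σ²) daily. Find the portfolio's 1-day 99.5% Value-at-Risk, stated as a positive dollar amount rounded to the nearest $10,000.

$1,820,000

σ_p² = 0.44²·2.21² + 0.56²·1.708² + 2·0.67·0.44·0.56·2.21·1.708 = 3.1067 (%²).
σ_p = √3.1067 = 1.763%.
At 99.5%, z = 2.576.
VaR = 2.576 × 1.763% = 4.541%; on $40,000,000 that is $1,816,400.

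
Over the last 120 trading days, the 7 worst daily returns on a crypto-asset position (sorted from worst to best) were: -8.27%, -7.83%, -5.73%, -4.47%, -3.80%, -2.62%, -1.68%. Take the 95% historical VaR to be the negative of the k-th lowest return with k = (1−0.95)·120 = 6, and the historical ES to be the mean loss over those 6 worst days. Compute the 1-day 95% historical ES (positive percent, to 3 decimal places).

The 6 worst returns sum to -32.72%.
ES = −(-32.72%) / 6 = 5.4533…% ≈ 5.453%.

5.453%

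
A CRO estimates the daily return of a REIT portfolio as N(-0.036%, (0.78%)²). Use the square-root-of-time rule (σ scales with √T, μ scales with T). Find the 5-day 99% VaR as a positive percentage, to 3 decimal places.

At 99%, z = 2.326.
σ_{5d} = 0.78% × √5 = 1.744%; μ_{5d} = 5 × -0.036% = -0.180%.
VaR = −(-0.180%) + 2.326 × 1.744% = 4.237%.

4.237%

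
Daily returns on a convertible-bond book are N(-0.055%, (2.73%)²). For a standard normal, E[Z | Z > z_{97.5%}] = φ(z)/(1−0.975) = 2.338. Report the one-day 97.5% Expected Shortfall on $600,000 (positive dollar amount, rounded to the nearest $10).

$38,630

ES = −(-0.055%) + 2.73% × 2.338 = 6.438%.
On $600,000: 0.06438 × $600,000 = $38,628.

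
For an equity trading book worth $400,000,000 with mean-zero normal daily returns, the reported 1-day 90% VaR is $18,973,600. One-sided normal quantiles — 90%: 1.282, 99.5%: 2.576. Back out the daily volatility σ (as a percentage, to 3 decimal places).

3.700%

VaR as a fraction: $18,973,600 / $400,000,000 = 4.743%.
σ = VaR / z = 4.743% / 1.282 = 3.700%.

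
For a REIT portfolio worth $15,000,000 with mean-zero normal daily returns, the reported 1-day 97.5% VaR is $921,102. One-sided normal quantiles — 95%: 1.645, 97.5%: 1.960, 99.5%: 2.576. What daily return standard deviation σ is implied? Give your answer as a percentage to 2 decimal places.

VaR as a fraction: $921,102 / $15,000,000 = 6.141%.
σ = VaR / z = 6.141% / 1.960 = 3.133%.

3.13%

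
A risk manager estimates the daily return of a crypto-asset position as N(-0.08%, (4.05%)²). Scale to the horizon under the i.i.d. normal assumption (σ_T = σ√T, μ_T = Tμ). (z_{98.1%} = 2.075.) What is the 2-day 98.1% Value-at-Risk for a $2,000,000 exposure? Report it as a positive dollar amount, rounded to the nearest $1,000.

$241,000

σ_{2d} = 4.05% × √2 = 5.728%; μ_{2d} = 2 × -0.08% = -0.160%.
VaR = −(-0.160%) + 2.075 × 5.728% = 12.046%.
On $2,000,000: 0.12046 × $2,000,000 = $240,920.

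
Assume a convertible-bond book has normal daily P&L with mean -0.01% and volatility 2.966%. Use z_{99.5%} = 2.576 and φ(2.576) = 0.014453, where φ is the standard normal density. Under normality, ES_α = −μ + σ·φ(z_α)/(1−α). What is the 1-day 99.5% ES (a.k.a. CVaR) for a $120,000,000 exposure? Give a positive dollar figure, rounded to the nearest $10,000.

$10,300,000

Tail multiplier: φ(z)/(1−α) = 0.014453 / 0.005 = 2.891.
ES = −(-0.01%) + 2.966% × 2.891 = 8.585%.
On $120,000,000: 0.08585 × $120,000,000 = $10,302,000.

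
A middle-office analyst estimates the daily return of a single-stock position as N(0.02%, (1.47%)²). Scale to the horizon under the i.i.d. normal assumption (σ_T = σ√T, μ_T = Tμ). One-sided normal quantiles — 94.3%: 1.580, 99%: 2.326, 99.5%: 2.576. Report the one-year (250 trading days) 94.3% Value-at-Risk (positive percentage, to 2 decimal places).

31.72%

σ_{250d} = 1.47% × √250 = 23.243%; μ_{250d} = 250 × 0.02% = 5.000%.
VaR = −(5.000%) + 1.580 × 23.243% = 31.724%.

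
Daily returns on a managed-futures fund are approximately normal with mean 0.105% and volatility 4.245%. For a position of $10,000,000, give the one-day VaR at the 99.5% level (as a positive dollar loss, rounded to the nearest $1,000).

$1,083,000

At 99.5% one-sided, z = 2.576.
VaR = −μ + z·σ = −(0.105%) + 2.576 × 4.245% = 10.830%.
On $10,000,000: 0.10830 × $10,000,000 = $1,083,000.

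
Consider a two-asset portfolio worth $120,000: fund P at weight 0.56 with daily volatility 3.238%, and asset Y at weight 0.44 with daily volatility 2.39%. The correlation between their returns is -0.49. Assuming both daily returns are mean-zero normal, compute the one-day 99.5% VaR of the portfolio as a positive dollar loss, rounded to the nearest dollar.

σ_p² = 0.56²·3.238² + 0.44²·2.39² + 2·-0.49·0.56·0.44·3.238·2.39 = 2.5251 (%²).
σ_p = √2.5251 = 1.589%.
At 99.5%, z = 2.576.
VaR = 2.576 × 1.589% = 4.093%; on $120,000 that is $4,912.

$4,912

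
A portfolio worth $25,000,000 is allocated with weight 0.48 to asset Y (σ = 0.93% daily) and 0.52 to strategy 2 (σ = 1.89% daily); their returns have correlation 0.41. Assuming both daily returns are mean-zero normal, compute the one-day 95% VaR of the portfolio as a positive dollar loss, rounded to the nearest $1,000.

$508,000

σ_p² = 0.48²·0.93² + 0.52²·1.89² + 2·0.41·0.48·0.52·0.93·1.89 = 1.5249 (%²).
σ_p = √1.5249 = 1.235%.
At 95%, z = 1.645.
VaR = 1.645 × 1.235% = 2.032%; on $25,000,000 that is $508,000.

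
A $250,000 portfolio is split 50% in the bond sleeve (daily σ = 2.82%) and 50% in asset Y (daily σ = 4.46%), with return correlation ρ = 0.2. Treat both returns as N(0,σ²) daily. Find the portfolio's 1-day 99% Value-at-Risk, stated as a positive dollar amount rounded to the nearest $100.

$16,700

σ_p² = 0.5²·2.82² + 0.5²·4.46² + 2·0.2·0.5·0.5·2.82·4.46 = 8.2187 (%²).
σ_p = √8.2187 = 2.867%.
At 99%, z = 2.326.
VaR = 2.326 × 2.867% = 6.669%; on $250,000 that is $16,672.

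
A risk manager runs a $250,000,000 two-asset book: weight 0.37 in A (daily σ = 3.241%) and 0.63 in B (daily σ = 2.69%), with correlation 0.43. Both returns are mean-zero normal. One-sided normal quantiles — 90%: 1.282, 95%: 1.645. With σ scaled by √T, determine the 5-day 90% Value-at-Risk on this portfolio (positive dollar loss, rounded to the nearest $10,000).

$17,640,000

σ_p = √(0.37²·3.241² + 0.63²·2.69² + 2·0.43·0.37·0.63·3.241·2.69) = 2.461%.
σ_{5d} = 2.461% × √5 = 5.503%.
VaR = 1.282 × 5.503% = 7.055%; on $250,000,000 that is $17,637,500.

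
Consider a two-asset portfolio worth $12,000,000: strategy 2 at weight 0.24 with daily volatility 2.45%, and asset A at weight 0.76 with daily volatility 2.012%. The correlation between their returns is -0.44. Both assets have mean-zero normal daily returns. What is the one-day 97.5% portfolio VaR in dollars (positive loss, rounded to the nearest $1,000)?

σ_p² = 0.24²·2.45² + 0.76²·2.012² + 2·-0.44·0.24·0.76·2.45·2.012 = 1.8927 (%²).
σ_p = √1.8927 = 1.376%.
At 97.5%, z = 1.960.
VaR = 1.960 × 1.376% = 2.697%; on $12,000,000 that is $323,640.

$324,000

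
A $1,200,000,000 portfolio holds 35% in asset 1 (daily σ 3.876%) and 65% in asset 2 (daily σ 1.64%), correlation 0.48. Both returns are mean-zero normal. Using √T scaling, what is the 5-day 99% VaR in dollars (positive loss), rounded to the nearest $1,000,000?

σ_p = √(0.35²·3.876² + 0.65²·1.64² + 2·0.48·0.35·0.65·3.876·1.64) = 2.089%.
σ_{5d} = 2.089% × √5 = 4.671%.
z(99%) = 2.326.
VaR = 2.326 × 4.671% = 10.865%; on $1,200,000,000 that is $130,380,000.

$130,000,000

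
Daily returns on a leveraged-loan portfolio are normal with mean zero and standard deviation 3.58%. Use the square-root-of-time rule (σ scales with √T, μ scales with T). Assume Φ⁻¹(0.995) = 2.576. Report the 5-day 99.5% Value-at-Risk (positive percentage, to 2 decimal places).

20.62%

σ_{5d} = 3.58% × √5 = 8.005%.
VaR = 2.576 × 8.005% = 20.621%.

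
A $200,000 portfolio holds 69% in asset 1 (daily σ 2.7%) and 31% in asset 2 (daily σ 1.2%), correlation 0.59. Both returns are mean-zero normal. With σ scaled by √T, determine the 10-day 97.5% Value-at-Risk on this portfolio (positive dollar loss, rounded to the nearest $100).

$26,100

σ_p = √(0.69²·2.7² + 0.31²·1.2² + 2·0.59·0.69·0.31·2.7·1.2) = 2.104%.
σ_{10d} = 2.104% × √10 = 6.653%.
z(97.5%) = 1.960.
VaR = 1.960 × 6.653% = 13.040%; on $200,000 that is $26,080.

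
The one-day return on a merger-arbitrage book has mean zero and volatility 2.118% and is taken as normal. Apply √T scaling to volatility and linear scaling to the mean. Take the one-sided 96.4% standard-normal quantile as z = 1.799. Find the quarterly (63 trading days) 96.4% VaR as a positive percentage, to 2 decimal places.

σ_{63d} = 2.118% × √63 = 16.811%.
VaR = 1.799 × 16.811% = 30.243%.

30.24%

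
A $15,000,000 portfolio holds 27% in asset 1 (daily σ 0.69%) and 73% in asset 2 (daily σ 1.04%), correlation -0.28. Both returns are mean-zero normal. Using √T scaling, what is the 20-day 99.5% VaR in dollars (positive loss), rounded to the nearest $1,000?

$1,260,000

σ_p = √(0.27²·0.69² + 0.73²·1.04² + 2·-0.28·0.27·0.73·0.69·1.04) = 0.729%.
σ_{20d} = 0.729% × √20 = 3.260%.
z(99.5%) = 2.576.
VaR = 2.576 × 3.260% = 8.398%; on $15,000,000 that is $1,259,700.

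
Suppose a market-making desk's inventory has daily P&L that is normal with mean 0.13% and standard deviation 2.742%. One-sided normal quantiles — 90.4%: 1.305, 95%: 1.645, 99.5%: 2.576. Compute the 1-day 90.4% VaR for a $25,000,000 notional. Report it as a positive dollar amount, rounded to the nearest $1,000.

VaR = −μ + z·σ = −(0.13%) + 1.305 × 2.742% = 3.448%.
On $25,000,000: 0.03448 × $25,000,000 = $862,000.

$862,000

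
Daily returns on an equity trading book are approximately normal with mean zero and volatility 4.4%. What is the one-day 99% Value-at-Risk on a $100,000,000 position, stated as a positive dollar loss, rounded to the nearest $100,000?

$10,200,000

At 99% one-sided, z = 2.326.
VaR = z·σ = 2.326 × 4.4% = 10.234%.
On $100,000,000: 0.10234 × $100,000,000 = $10,234,000.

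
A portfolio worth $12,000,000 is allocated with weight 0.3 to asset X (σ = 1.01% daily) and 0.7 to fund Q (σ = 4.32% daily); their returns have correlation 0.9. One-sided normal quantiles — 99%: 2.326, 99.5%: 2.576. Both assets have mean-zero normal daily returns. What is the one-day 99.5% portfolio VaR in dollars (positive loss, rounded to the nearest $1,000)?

σ_p² = 0.3²·1.01² + 0.7²·4.32² + 2·0.9·0.3·0.7·1.01·4.32 = 10.8857 (%²).
σ_p = √10.8857 = 3.299%.
VaR = 2.576 × 3.299% = 8.498%; on $12,000,000 that is $1,019,760.

$1,020,000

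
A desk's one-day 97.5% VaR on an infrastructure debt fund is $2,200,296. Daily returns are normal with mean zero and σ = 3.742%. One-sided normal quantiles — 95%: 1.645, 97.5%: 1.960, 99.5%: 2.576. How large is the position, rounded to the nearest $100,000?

$30,000,000

VaR as a fraction of value: z·σ = 1.960 × 3.742% = 7.33432%.
Position = $2,200,296 / 0.0733432 = $30,000,000.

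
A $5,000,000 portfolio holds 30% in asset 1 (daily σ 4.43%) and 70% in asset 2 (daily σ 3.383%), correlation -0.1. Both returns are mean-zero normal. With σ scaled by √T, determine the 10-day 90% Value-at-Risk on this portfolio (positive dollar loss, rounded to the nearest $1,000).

$526,000

σ_p = √(0.3²·4.43² + 0.7²·3.383² + 2·-0.1·0.3·0.7·4.43·3.383) = 2.597%.
σ_{10d} = 2.597% × √10 = 8.212%.
z(90%) = 1.282.
VaR = 1.282 × 8.212% = 10.528%; on $5,000,000 that is $526,400.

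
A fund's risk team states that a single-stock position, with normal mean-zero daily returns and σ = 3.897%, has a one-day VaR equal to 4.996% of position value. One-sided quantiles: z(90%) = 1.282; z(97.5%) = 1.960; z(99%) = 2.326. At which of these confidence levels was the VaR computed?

90%

Implied z = VaR/σ = 4.996 / 3.897 = 1.282.
This matches z(90%) = 1.282.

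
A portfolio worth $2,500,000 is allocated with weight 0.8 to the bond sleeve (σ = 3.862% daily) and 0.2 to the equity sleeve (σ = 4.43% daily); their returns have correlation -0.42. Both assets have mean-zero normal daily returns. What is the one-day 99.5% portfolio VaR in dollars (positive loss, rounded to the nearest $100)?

$182,500

σ_p² = 0.8²·3.862² + 0.2²·4.43² + 2·-0.42·0.8·0.2·3.862·4.43 = 8.0312 (%²).
σ_p = √8.0312 = 2.834%.
At 99.5%, z = 2.576.
VaR = 2.576 × 2.834% = 7.300%; on $2,500,000 that is $182,500.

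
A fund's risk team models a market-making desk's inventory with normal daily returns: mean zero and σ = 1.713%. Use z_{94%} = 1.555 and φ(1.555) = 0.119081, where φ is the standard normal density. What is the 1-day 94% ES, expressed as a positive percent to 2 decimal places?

Tail multiplier: φ(z)/(1−α) = 0.119081 / 0.06 = 1.985.
ES = 1.713% × 1.985 = 3.400%.

3.40%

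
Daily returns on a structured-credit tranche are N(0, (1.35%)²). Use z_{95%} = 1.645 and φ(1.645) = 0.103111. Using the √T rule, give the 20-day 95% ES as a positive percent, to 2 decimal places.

12.45%

σ_{20d} = 1.35% × √20 = 6.037%.
ES multiplier = φ(z)/(1−α) = 0.103111/0.05 = 2.062.
ES = 6.037% × 2.062 = 12.448%.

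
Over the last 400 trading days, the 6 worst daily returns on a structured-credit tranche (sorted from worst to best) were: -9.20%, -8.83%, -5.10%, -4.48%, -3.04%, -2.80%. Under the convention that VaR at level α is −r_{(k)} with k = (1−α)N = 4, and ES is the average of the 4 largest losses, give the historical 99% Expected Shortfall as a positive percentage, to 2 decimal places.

The 4 worst returns sum to -27.61%.
ES = −(-27.61%) / 4 = 6.9025% ≈ 6.90%.

6.90%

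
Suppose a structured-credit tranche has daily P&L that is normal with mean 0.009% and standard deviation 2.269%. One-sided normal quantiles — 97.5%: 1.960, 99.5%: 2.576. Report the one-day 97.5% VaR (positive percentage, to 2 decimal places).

4.44%

VaR = −μ + z·σ = −(0.009%) + 1.960 × 2.269% = 4.438%.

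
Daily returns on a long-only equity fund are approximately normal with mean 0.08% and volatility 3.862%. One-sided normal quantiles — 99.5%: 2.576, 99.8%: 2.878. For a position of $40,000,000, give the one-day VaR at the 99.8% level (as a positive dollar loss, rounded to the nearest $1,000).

VaR = −μ + z·σ = −(0.08%) + 2.878 × 3.862% = 11.035%.
On $40,000,000: 0.11035 × $40,000,000 = $4,414,000.

$4,414,000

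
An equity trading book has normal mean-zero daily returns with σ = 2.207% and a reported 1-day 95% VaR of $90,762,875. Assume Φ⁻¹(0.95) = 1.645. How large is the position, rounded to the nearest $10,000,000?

VaR as a fraction of value: z·σ = 1.645 × 2.207% = 3.63051%.
Position = $90,762,875 / 0.0363052 = $2,500,000,000.

$2,500,000,000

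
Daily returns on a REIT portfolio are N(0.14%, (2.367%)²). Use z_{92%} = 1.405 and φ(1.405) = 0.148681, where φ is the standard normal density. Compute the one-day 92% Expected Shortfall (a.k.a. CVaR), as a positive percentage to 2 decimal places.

Tail multiplier: φ(z)/(1−α) = 0.148681 / 0.08 = 1.859.
ES = −(0.14%) + 2.367% × 1.859 = 4.260%.

4.26%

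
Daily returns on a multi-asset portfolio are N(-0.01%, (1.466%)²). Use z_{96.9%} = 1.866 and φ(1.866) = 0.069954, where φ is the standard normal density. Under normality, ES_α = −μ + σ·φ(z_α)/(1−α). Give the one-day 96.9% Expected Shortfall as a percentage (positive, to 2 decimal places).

3.32%

Tail multiplier: φ(z)/(1−α) = 0.069954 / 0.031 = 2.257.
ES = −(-0.01%) + 1.466% × 2.257 = 3.319%.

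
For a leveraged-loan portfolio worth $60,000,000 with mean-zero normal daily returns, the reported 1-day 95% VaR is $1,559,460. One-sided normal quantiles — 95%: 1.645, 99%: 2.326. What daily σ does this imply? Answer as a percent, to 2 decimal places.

VaR as a fraction: $1,559,460 / $60,000,000 = 2.599%.
σ = VaR / z = 2.599% / 1.645 = 1.580%.

1.58%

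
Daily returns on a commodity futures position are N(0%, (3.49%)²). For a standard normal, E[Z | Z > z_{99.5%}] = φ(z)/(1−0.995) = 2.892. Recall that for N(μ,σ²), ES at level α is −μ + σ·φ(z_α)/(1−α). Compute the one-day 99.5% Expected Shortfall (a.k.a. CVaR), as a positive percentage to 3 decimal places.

ES = 3.49% × 2.892 = 10.093%.

10.093%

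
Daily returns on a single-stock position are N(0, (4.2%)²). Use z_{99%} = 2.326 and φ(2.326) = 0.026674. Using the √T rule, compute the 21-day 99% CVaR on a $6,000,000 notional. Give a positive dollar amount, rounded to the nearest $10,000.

σ_{21d} = 4.2% × √21 = 19.247%.
ES multiplier = φ(z)/(1−α) = 0.026674/0.01 = 2.667.
ES = 19.247% × 2.667 = 51.332%; on $6,000,000: $3,079,920.

$3,080,000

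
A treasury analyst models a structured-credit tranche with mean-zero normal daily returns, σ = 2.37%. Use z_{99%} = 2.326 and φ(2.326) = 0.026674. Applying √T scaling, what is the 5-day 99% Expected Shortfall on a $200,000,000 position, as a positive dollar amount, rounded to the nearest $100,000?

σ_{5d} = 2.37% × √5 = 5.299%.
ES multiplier = φ(z)/(1−α) = 0.026674/0.01 = 2.667.
ES = 5.299% × 2.667 = 14.132%; on $200,000,000: $28,264,000.

$28,300,000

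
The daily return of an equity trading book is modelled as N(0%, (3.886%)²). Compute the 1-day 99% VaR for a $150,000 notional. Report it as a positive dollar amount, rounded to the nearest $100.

At 99% one-sided, z = 2.326.
VaR = z·σ = 2.326 × 3.886% = 9.039%.
On $150,000: 0.09039 × $150,000 = $13,558.

$13,600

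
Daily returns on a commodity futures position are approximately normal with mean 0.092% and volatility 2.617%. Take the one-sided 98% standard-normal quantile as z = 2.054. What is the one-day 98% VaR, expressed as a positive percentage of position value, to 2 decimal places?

VaR = −μ + z·σ = −(0.092%) + 2.054 × 2.617% = 5.283%.

5.28%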